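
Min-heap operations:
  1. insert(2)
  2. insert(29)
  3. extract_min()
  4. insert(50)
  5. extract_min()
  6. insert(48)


insert(2) -> [2]
insert(29) -> [2, 29]
extract_min()->2, [29]
insert(50) -> [29, 50]
extract_min()->29, [50]
insert(48) -> [48, 50]

Final heap: [48, 50]


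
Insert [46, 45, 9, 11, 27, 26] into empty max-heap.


Insert 46: [46]
Insert 45: [46, 45]
Insert 9: [46, 45, 9]
Insert 11: [46, 45, 9, 11]
Insert 27: [46, 45, 9, 11, 27]
Insert 26: [46, 45, 26, 11, 27, 9]

Final heap: [46, 45, 26, 11, 27, 9]


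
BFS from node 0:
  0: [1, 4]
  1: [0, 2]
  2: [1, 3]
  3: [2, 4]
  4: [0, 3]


Visit 0, enqueue [1, 4]
Visit 1, enqueue [2]
Visit 4, enqueue [3]
Visit 2, enqueue []
Visit 3, enqueue []

BFS order: [0, 1, 4, 2, 3]


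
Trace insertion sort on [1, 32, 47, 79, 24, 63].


Initial: [1, 32, 47, 79, 24, 63]
Insert 32: [1, 32, 47, 79, 24, 63]
Insert 47: [1, 32, 47, 79, 24, 63]
Insert 79: [1, 32, 47, 79, 24, 63]
Insert 24: [1, 24, 32, 47, 79, 63]
Insert 63: [1, 24, 32, 47, 63, 79]

Sorted: [1, 24, 32, 47, 63, 79]


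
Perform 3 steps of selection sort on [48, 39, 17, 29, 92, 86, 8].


Initial: [48, 39, 17, 29, 92, 86, 8]
Step 1: min=8 at 6
  Swap: [8, 39, 17, 29, 92, 86, 48]
Step 2: min=17 at 2
  Swap: [8, 17, 39, 29, 92, 86, 48]
Step 3: min=29 at 3
  Swap: [8, 17, 29, 39, 92, 86, 48]

After 3 steps: [8, 17, 29, 39, 92, 86, 48]


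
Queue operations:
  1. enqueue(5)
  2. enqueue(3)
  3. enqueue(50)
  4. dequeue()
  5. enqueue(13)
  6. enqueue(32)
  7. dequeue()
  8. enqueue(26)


enqueue(5) -> [5]
enqueue(3) -> [5, 3]
enqueue(50) -> [5, 3, 50]
dequeue()->5, [3, 50]
enqueue(13) -> [3, 50, 13]
enqueue(32) -> [3, 50, 13, 32]
dequeue()->3, [50, 13, 32]
enqueue(26) -> [50, 13, 32, 26]

Final queue: [50, 13, 32, 26]


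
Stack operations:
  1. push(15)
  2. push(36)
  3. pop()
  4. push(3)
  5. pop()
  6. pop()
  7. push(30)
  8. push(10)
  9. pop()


push(15) -> [15]
push(36) -> [15, 36]
pop()->36, [15]
push(3) -> [15, 3]
pop()->3, [15]
pop()->15, []
push(30) -> [30]
push(10) -> [30, 10]
pop()->10, [30]

Final stack: [30]


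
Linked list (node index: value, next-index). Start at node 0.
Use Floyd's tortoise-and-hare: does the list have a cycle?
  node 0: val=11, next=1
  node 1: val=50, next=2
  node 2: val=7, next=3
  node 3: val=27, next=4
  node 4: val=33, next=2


Floyd's tortoise (slow, +1) and hare (fast, +2):
  init: slow=0, fast=0
  step 1: slow=1, fast=2
  step 2: slow=2, fast=4
  step 3: slow=3, fast=3
  slow == fast at node 3: cycle detected

Cycle: yes


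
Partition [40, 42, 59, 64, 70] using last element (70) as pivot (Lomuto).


Pivot: 70
  40 <= 70: advance i (no swap)
  42 <= 70: advance i (no swap)
  59 <= 70: advance i (no swap)
  64 <= 70: advance i (no swap)
Place pivot at 4: [40, 42, 59, 64, 70]

Partitioned: [40, 42, 59, 64, 70]


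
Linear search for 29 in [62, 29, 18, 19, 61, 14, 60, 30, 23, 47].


i=0: 62!=29
i=1: 29==29 found!

Found at 1, 2 comps


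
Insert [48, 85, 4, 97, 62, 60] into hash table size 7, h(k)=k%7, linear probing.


Insert 48: h=6 -> slot 6
Insert 85: h=1 -> slot 1
Insert 4: h=4 -> slot 4
Insert 97: h=6, 1 probes -> slot 0
Insert 62: h=6, 3 probes -> slot 2
Insert 60: h=4, 1 probes -> slot 5

Table: [97, 85, 62, None, 4, 60, 48]


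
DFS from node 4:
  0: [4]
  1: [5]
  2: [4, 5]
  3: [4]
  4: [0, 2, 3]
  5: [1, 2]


Visit 4, push [3, 2, 0]
Visit 0, push []
Visit 2, push [5]
Visit 5, push [1]
Visit 1, push []
Visit 3, push []

DFS order: [4, 0, 2, 5, 1, 3]


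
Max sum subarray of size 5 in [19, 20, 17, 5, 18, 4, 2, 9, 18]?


[0:5]: 79
[1:6]: 64
[2:7]: 46
[3:8]: 38
[4:9]: 51

Max: 79 at [0:5]


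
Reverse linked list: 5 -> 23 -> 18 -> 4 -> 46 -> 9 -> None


Step 1: curr=5, set curr.next=prev(None) | reversed so far: 5
Step 2: curr=23, set curr.next=prev(5) | reversed so far: 23 -> 5
Step 3: curr=18, set curr.next=prev(23) | reversed so far: 18 -> 23 -> 5
Step 4: curr=4, set curr.next=prev(18) | reversed so far: 4 -> 18 -> 23 -> 5
Step 5: curr=46, set curr.next=prev(4) | reversed so far: 46 -> 4 -> 18 -> 23 -> 5
Step 6: curr=9, set curr.next=prev(46) | reversed so far: 9 -> 46 -> 4 -> 18 -> 23 -> 5

9 -> 46 -> 4 -> 18 -> 23 -> 5 -> None


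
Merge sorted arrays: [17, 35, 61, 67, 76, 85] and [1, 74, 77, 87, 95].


Take 1 from B
Take 17 from A
Take 35 from A
Take 61 from A
Take 67 from A
Take 74 from B
Take 76 from A
Take 77 from B
Take 85 from A

Merged: [1, 17, 35, 61, 67, 74, 76, 77, 85, 87, 95]


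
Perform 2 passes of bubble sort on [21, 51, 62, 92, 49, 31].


Initial: [21, 51, 62, 92, 49, 31]
Pass 1: [21, 51, 62, 49, 31, 92] (2 swaps)
Pass 2: [21, 51, 49, 31, 62, 92] (2 swaps)

After 2 passes: [21, 51, 49, 31, 62, 92]


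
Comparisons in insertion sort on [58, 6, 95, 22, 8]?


Algorithm: insertion sort
Input: [58, 6, 95, 22, 8]
Sorted: [6, 8, 22, 58, 95]

9


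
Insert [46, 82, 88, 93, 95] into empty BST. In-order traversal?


Insert 46: root
Insert 82: R from 46
Insert 88: R from 46 -> R from 82
Insert 93: R from 46 -> R from 82 -> R from 88
Insert 95: R from 46 -> R from 82 -> R from 88 -> R from 93

In-order: [46, 82, 88, 93, 95]


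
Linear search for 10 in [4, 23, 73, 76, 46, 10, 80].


i=0: 4!=10
i=1: 23!=10
i=2: 73!=10
i=3: 76!=10
i=4: 46!=10
i=5: 10==10 found!

Found at 5, 6 comps


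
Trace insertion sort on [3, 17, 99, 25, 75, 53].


Initial: [3, 17, 99, 25, 75, 53]
Insert 17: [3, 17, 99, 25, 75, 53]
Insert 99: [3, 17, 99, 25, 75, 53]
Insert 25: [3, 17, 25, 99, 75, 53]
Insert 75: [3, 17, 25, 75, 99, 53]
Insert 53: [3, 17, 25, 53, 75, 99]

Sorted: [3, 17, 25, 53, 75, 99]


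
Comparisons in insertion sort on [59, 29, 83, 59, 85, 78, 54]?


Algorithm: insertion sort
Input: [59, 29, 83, 59, 85, 78, 54]
Sorted: [29, 54, 59, 59, 78, 83, 85]

14


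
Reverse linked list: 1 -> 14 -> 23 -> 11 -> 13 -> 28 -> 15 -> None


Step 1: curr=1, set curr.next=prev(None) | reversed so far: 1
Step 2: curr=14, set curr.next=prev(1) | reversed so far: 14 -> 1
Step 3: curr=23, set curr.next=prev(14) | reversed so far: 23 -> 14 -> 1
Step 4: curr=11, set curr.next=prev(23) | reversed so far: 11 -> 23 -> 14 -> 1
Step 5: curr=13, set curr.next=prev(11) | reversed so far: 13 -> 11 -> 23 -> 14 -> 1
Step 6: curr=28, set curr.next=prev(13) | reversed so far: 28 -> 13 -> 11 -> 23 -> 14 -> 1
Step 7: curr=15, set curr.next=prev(28) | reversed so far: 15 -> 28 -> 13 -> 11 -> 23 -> 14 -> 1

15 -> 28 -> 13 -> 11 -> 23 -> 14 -> 1 -> None


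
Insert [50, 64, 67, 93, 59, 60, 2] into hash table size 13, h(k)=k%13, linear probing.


Insert 50: h=11 -> slot 11
Insert 64: h=12 -> slot 12
Insert 67: h=2 -> slot 2
Insert 93: h=2, 1 probes -> slot 3
Insert 59: h=7 -> slot 7
Insert 60: h=8 -> slot 8
Insert 2: h=2, 2 probes -> slot 4

Table: [None, None, 67, 93, 2, None, None, 59, 60, None, None, 50, 64]


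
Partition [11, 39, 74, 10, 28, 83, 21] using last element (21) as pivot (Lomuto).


Pivot: 21
  11 <= 21: advance i (no swap)
  10 <= 21: swap -> [11, 10, 74, 39, 28, 83, 21]
Place pivot at 2: [11, 10, 21, 39, 28, 83, 74]

Partitioned: [11, 10, 21, 39, 28, 83, 74]


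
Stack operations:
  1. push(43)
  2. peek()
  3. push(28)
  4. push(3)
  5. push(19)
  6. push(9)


push(43) -> [43]
peek()->43
push(28) -> [43, 28]
push(3) -> [43, 28, 3]
push(19) -> [43, 28, 3, 19]
push(9) -> [43, 28, 3, 19, 9]

Final stack: [43, 28, 3, 19, 9]


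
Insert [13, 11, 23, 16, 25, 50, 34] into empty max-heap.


Insert 13: [13]
Insert 11: [13, 11]
Insert 23: [23, 11, 13]
Insert 16: [23, 16, 13, 11]
Insert 25: [25, 23, 13, 11, 16]
Insert 50: [50, 23, 25, 11, 16, 13]
Insert 34: [50, 23, 34, 11, 16, 13, 25]

Final heap: [50, 23, 34, 11, 16, 13, 25]


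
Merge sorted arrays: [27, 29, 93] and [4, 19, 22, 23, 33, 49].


Take 4 from B
Take 19 from B
Take 22 from B
Take 23 from B
Take 27 from A
Take 29 from A
Take 33 from B
Take 49 from B

Merged: [4, 19, 22, 23, 27, 29, 33, 49, 93]


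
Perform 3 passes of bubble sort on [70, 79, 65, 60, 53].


Initial: [70, 79, 65, 60, 53]
Pass 1: [70, 65, 60, 53, 79] (3 swaps)
Pass 2: [65, 60, 53, 70, 79] (3 swaps)
Pass 3: [60, 53, 65, 70, 79] (2 swaps)

After 3 passes: [60, 53, 65, 70, 79]


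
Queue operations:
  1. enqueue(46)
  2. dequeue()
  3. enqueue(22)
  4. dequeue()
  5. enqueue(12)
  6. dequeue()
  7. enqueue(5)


enqueue(46) -> [46]
dequeue()->46, []
enqueue(22) -> [22]
dequeue()->22, []
enqueue(12) -> [12]
dequeue()->12, []
enqueue(5) -> [5]

Final queue: [5]


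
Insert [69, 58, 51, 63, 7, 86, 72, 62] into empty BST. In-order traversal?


Insert 69: root
Insert 58: L from 69
Insert 51: L from 69 -> L from 58
Insert 63: L from 69 -> R from 58
Insert 7: L from 69 -> L from 58 -> L from 51
Insert 86: R from 69
Insert 72: R from 69 -> L from 86
Insert 62: L from 69 -> R from 58 -> L from 63

In-order: [7, 51, 58, 62, 63, 69, 72, 86]


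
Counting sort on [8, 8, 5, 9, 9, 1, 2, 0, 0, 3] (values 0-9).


Input: [8, 8, 5, 9, 9, 1, 2, 0, 0, 3]
Counts: [2, 1, 1, 1, 0, 1, 0, 0, 2, 2]

Sorted: [0, 0, 1, 2, 3, 5, 8, 8, 9, 9]


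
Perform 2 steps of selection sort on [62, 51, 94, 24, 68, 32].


Initial: [62, 51, 94, 24, 68, 32]
Step 1: min=24 at 3
  Swap: [24, 51, 94, 62, 68, 32]
Step 2: min=32 at 5
  Swap: [24, 32, 94, 62, 68, 51]

After 2 steps: [24, 32, 94, 62, 68, 51]


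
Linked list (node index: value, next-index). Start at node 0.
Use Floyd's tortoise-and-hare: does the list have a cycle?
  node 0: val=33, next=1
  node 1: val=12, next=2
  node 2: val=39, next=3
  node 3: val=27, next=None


Floyd's tortoise (slow, +1) and hare (fast, +2):
  init: slow=0, fast=0
  step 1: slow=1, fast=2
  step 2: fast 2->3->None, no cycle

Cycle: no


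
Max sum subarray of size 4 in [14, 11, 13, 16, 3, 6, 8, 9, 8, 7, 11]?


[0:4]: 54
[1:5]: 43
[2:6]: 38
[3:7]: 33
[4:8]: 26
[5:9]: 31
[6:10]: 32
[7:11]: 35

Max: 54 at [0:4]


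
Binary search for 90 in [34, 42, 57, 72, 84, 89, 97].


Step 1: lo=0, hi=6, mid=3, val=72
Step 2: lo=4, hi=6, mid=5, val=89
Step 3: lo=6, hi=6, mid=6, val=97

Not found


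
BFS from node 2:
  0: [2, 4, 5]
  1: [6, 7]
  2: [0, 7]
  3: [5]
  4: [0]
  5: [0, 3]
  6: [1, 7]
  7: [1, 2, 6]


Visit 2, enqueue [0, 7]
Visit 0, enqueue [4, 5]
Visit 7, enqueue [1, 6]
Visit 4, enqueue []
Visit 5, enqueue [3]
Visit 1, enqueue []
Visit 6, enqueue []
Visit 3, enqueue []

BFS order: [2, 0, 7, 4, 5, 1, 6, 3]


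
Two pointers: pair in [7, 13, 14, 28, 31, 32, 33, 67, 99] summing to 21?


lo=0(7)+hi=8(99)=106
lo=0(7)+hi=7(67)=74
lo=0(7)+hi=6(33)=40
lo=0(7)+hi=5(32)=39
lo=0(7)+hi=4(31)=38
lo=0(7)+hi=3(28)=35
lo=0(7)+hi=2(14)=21

Yes: 7+14=21


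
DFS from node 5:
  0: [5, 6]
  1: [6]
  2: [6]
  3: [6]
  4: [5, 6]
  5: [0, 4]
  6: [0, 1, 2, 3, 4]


Visit 5, push [4, 0]
Visit 0, push [6]
Visit 6, push [4, 3, 2, 1]
Visit 1, push []
Visit 2, push []
Visit 3, push []
Visit 4, push []

DFS order: [5, 0, 6, 1, 2, 3, 4]


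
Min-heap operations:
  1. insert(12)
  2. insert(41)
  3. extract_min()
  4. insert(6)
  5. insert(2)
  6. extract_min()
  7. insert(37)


insert(12) -> [12]
insert(41) -> [12, 41]
extract_min()->12, [41]
insert(6) -> [6, 41]
insert(2) -> [2, 41, 6]
extract_min()->2, [6, 41]
insert(37) -> [6, 41, 37]

Final heap: [6, 41, 37]


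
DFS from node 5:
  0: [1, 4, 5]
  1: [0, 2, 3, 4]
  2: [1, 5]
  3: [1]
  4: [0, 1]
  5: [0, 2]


Visit 5, push [2, 0]
Visit 0, push [4, 1]
Visit 1, push [4, 3, 2]
Visit 2, push []
Visit 3, push []
Visit 4, push []

DFS order: [5, 0, 1, 2, 3, 4]


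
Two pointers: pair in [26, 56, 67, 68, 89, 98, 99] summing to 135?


lo=0(26)+hi=6(99)=125
lo=1(56)+hi=6(99)=155
lo=1(56)+hi=5(98)=154
lo=1(56)+hi=4(89)=145
lo=1(56)+hi=3(68)=124
lo=2(67)+hi=3(68)=135

Yes: 67+68=135


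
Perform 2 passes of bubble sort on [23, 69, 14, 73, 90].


Initial: [23, 69, 14, 73, 90]
Pass 1: [23, 14, 69, 73, 90] (1 swaps)
Pass 2: [14, 23, 69, 73, 90] (1 swaps)

After 2 passes: [14, 23, 69, 73, 90]


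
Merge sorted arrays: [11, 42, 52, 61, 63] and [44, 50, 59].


Take 11 from A
Take 42 from A
Take 44 from B
Take 50 from B
Take 52 from A
Take 59 from B

Merged: [11, 42, 44, 50, 52, 59, 61, 63]


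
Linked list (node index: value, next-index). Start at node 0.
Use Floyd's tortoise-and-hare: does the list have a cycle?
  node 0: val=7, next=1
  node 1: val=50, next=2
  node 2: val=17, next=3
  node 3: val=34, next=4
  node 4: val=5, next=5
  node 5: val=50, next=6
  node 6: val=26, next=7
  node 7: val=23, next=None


Floyd's tortoise (slow, +1) and hare (fast, +2):
  init: slow=0, fast=0
  step 1: slow=1, fast=2
  step 2: slow=2, fast=4
  step 3: slow=3, fast=6
  step 4: fast 6->7->None, no cycle

Cycle: no


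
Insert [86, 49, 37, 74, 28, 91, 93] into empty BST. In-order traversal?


Insert 86: root
Insert 49: L from 86
Insert 37: L from 86 -> L from 49
Insert 74: L from 86 -> R from 49
Insert 28: L from 86 -> L from 49 -> L from 37
Insert 91: R from 86
Insert 93: R from 86 -> R from 91

In-order: [28, 37, 49, 74, 86, 91, 93]


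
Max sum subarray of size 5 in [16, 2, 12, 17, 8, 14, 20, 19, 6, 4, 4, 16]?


[0:5]: 55
[1:6]: 53
[2:7]: 71
[3:8]: 78
[4:9]: 67
[5:10]: 63
[6:11]: 53
[7:12]: 49

Max: 78 at [3:8]


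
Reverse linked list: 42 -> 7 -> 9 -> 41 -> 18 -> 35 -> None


Step 1: curr=42, set curr.next=prev(None) | reversed so far: 42
Step 2: curr=7, set curr.next=prev(42) | reversed so far: 7 -> 42
Step 3: curr=9, set curr.next=prev(7) | reversed so far: 9 -> 7 -> 42
Step 4: curr=41, set curr.next=prev(9) | reversed so far: 41 -> 9 -> 7 -> 42
Step 5: curr=18, set curr.next=prev(41) | reversed so far: 18 -> 41 -> 9 -> 7 -> 42
Step 6: curr=35, set curr.next=prev(18) | reversed so far: 35 -> 18 -> 41 -> 9 -> 7 -> 42

35 -> 18 -> 41 -> 9 -> 7 -> 42 -> None


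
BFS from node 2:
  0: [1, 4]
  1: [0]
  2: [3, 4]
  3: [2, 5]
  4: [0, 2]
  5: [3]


Visit 2, enqueue [3, 4]
Visit 3, enqueue [5]
Visit 4, enqueue [0]
Visit 5, enqueue []
Visit 0, enqueue [1]
Visit 1, enqueue []

BFS order: [2, 3, 4, 5, 0, 1]


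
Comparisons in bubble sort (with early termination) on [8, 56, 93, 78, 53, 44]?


Algorithm: bubble sort (with early termination)
Input: [8, 56, 93, 78, 53, 44]
Sorted: [8, 44, 53, 56, 78, 93]

15


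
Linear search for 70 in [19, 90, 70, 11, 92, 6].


i=0: 19!=70
i=1: 90!=70
i=2: 70==70 found!

Found at 2, 3 comps


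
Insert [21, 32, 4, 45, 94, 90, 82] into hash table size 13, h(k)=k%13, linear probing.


Insert 21: h=8 -> slot 8
Insert 32: h=6 -> slot 6
Insert 4: h=4 -> slot 4
Insert 45: h=6, 1 probes -> slot 7
Insert 94: h=3 -> slot 3
Insert 90: h=12 -> slot 12
Insert 82: h=4, 1 probes -> slot 5

Table: [None, None, None, 94, 4, 82, 32, 45, 21, None, None, None, 90]


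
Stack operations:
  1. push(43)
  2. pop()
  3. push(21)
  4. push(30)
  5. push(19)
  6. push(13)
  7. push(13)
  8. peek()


push(43) -> [43]
pop()->43, []
push(21) -> [21]
push(30) -> [21, 30]
push(19) -> [21, 30, 19]
push(13) -> [21, 30, 19, 13]
push(13) -> [21, 30, 19, 13, 13]
peek()->13

Final stack: [21, 30, 19, 13, 13]


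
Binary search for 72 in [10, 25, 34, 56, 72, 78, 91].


Step 1: lo=0, hi=6, mid=3, val=56
Step 2: lo=4, hi=6, mid=5, val=78
Step 3: lo=4, hi=4, mid=4, val=72

Found at index 4


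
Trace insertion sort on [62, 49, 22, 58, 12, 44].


Initial: [62, 49, 22, 58, 12, 44]
Insert 49: [49, 62, 22, 58, 12, 44]
Insert 22: [22, 49, 62, 58, 12, 44]
Insert 58: [22, 49, 58, 62, 12, 44]
Insert 12: [12, 22, 49, 58, 62, 44]
Insert 44: [12, 22, 44, 49, 58, 62]

Sorted: [12, 22, 44, 49, 58, 62]


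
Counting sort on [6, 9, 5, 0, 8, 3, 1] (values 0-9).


Input: [6, 9, 5, 0, 8, 3, 1]
Counts: [1, 1, 0, 1, 0, 1, 1, 0, 1, 1]

Sorted: [0, 1, 3, 5, 6, 8, 9]


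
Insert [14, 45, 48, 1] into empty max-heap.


Insert 14: [14]
Insert 45: [45, 14]
Insert 48: [48, 14, 45]
Insert 1: [48, 14, 45, 1]

Final heap: [48, 14, 45, 1]


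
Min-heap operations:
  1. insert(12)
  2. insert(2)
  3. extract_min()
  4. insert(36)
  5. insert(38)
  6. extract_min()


insert(12) -> [12]
insert(2) -> [2, 12]
extract_min()->2, [12]
insert(36) -> [12, 36]
insert(38) -> [12, 36, 38]
extract_min()->12, [36, 38]

Final heap: [36, 38]


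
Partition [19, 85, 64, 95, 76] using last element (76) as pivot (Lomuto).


Pivot: 76
  19 <= 76: advance i (no swap)
  64 <= 76: swap -> [19, 64, 85, 95, 76]
Place pivot at 2: [19, 64, 76, 95, 85]

Partitioned: [19, 64, 76, 95, 85]


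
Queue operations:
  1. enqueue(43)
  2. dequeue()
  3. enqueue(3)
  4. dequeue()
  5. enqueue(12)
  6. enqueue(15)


enqueue(43) -> [43]
dequeue()->43, []
enqueue(3) -> [3]
dequeue()->3, []
enqueue(12) -> [12]
enqueue(15) -> [12, 15]

Final queue: [12, 15]


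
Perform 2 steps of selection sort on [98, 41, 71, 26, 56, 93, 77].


Initial: [98, 41, 71, 26, 56, 93, 77]
Step 1: min=26 at 3
  Swap: [26, 41, 71, 98, 56, 93, 77]
Step 2: min=41 at 1
  Swap: [26, 41, 71, 98, 56, 93, 77]

After 2 steps: [26, 41, 71, 98, 56, 93, 77]


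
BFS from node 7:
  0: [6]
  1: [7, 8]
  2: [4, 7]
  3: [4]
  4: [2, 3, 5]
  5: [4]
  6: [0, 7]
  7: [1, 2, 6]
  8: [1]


Visit 7, enqueue [1, 2, 6]
Visit 1, enqueue [8]
Visit 2, enqueue [4]
Visit 6, enqueue [0]
Visit 8, enqueue []
Visit 4, enqueue [3, 5]
Visit 0, enqueue []
Visit 3, enqueue []
Visit 5, enqueue []

BFS order: [7, 1, 2, 6, 8, 4, 0, 3, 5]


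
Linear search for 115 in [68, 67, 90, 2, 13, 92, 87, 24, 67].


i=0: 68!=115
i=1: 67!=115
i=2: 90!=115
i=3: 2!=115
i=4: 13!=115
i=5: 92!=115
i=6: 87!=115
i=7: 24!=115
i=8: 67!=115

Not found, 9 comps


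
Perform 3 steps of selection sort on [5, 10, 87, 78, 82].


Initial: [5, 10, 87, 78, 82]
Step 1: min=5 at 0
  Swap: [5, 10, 87, 78, 82]
Step 2: min=10 at 1
  Swap: [5, 10, 87, 78, 82]
Step 3: min=78 at 3
  Swap: [5, 10, 78, 87, 82]

After 3 steps: [5, 10, 78, 87, 82]


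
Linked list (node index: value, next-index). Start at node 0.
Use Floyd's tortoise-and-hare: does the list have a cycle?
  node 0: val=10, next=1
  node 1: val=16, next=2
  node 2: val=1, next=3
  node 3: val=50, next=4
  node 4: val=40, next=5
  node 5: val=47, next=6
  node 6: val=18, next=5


Floyd's tortoise (slow, +1) and hare (fast, +2):
  init: slow=0, fast=0
  step 1: slow=1, fast=2
  step 2: slow=2, fast=4
  step 3: slow=3, fast=6
  step 4: slow=4, fast=6
  step 5: slow=5, fast=6
  step 6: slow=6, fast=6
  slow == fast at node 6: cycle detected

Cycle: yes


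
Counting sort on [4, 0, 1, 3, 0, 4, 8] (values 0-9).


Input: [4, 0, 1, 3, 0, 4, 8]
Counts: [2, 1, 0, 1, 2, 0, 0, 0, 1, 0]

Sorted: [0, 0, 1, 3, 4, 4, 8]


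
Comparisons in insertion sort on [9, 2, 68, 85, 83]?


Algorithm: insertion sort
Input: [9, 2, 68, 85, 83]
Sorted: [2, 9, 68, 83, 85]

5


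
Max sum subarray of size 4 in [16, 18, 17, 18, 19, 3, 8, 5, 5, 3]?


[0:4]: 69
[1:5]: 72
[2:6]: 57
[3:7]: 48
[4:8]: 35
[5:9]: 21
[6:10]: 21

Max: 72 at [1:5]


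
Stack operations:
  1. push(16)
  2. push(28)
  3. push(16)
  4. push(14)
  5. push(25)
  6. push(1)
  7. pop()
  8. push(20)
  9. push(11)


push(16) -> [16]
push(28) -> [16, 28]
push(16) -> [16, 28, 16]
push(14) -> [16, 28, 16, 14]
push(25) -> [16, 28, 16, 14, 25]
push(1) -> [16, 28, 16, 14, 25, 1]
pop()->1, [16, 28, 16, 14, 25]
push(20) -> [16, 28, 16, 14, 25, 20]
push(11) -> [16, 28, 16, 14, 25, 20, 11]

Final stack: [16, 28, 16, 14, 25, 20, 11]


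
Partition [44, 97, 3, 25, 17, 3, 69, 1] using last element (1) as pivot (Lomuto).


Pivot: 1
Place pivot at 0: [1, 97, 3, 25, 17, 3, 69, 44]

Partitioned: [1, 97, 3, 25, 17, 3, 69, 44]


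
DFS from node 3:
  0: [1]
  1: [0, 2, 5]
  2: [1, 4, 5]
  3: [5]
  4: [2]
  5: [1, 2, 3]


Visit 3, push [5]
Visit 5, push [2, 1]
Visit 1, push [2, 0]
Visit 0, push []
Visit 2, push [4]
Visit 4, push []

DFS order: [3, 5, 1, 0, 2, 4]


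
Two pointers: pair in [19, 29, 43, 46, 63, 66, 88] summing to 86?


lo=0(19)+hi=6(88)=107
lo=0(19)+hi=5(66)=85
lo=1(29)+hi=5(66)=95
lo=1(29)+hi=4(63)=92
lo=1(29)+hi=3(46)=75
lo=2(43)+hi=3(46)=89

No pair found


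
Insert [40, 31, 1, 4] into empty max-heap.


Insert 40: [40]
Insert 31: [40, 31]
Insert 1: [40, 31, 1]
Insert 4: [40, 31, 1, 4]

Final heap: [40, 31, 1, 4]


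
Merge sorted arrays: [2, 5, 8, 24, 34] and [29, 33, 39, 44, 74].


Take 2 from A
Take 5 from A
Take 8 from A
Take 24 from A
Take 29 from B
Take 33 from B
Take 34 from A

Merged: [2, 5, 8, 24, 29, 33, 34, 39, 44, 74]


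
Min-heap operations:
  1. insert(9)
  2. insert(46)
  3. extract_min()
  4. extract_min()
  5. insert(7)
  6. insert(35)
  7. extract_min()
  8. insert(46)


insert(9) -> [9]
insert(46) -> [9, 46]
extract_min()->9, [46]
extract_min()->46, []
insert(7) -> [7]
insert(35) -> [7, 35]
extract_min()->7, [35]
insert(46) -> [35, 46]

Final heap: [35, 46]


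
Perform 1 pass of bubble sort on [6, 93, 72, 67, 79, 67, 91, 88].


Initial: [6, 93, 72, 67, 79, 67, 91, 88]
Pass 1: [6, 72, 67, 79, 67, 91, 88, 93] (6 swaps)

After 1 pass: [6, 72, 67, 79, 67, 91, 88, 93]


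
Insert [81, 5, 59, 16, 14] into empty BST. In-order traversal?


Insert 81: root
Insert 5: L from 81
Insert 59: L from 81 -> R from 5
Insert 16: L from 81 -> R from 5 -> L from 59
Insert 14: L from 81 -> R from 5 -> L from 59 -> L from 16

In-order: [5, 14, 16, 59, 81]


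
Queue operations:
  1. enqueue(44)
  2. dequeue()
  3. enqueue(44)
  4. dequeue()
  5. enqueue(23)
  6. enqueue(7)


enqueue(44) -> [44]
dequeue()->44, []
enqueue(44) -> [44]
dequeue()->44, []
enqueue(23) -> [23]
enqueue(7) -> [23, 7]

Final queue: [23, 7]


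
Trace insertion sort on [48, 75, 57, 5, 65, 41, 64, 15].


Initial: [48, 75, 57, 5, 65, 41, 64, 15]
Insert 75: [48, 75, 57, 5, 65, 41, 64, 15]
Insert 57: [48, 57, 75, 5, 65, 41, 64, 15]
Insert 5: [5, 48, 57, 75, 65, 41, 64, 15]
Insert 65: [5, 48, 57, 65, 75, 41, 64, 15]
Insert 41: [5, 41, 48, 57, 65, 75, 64, 15]
Insert 64: [5, 41, 48, 57, 64, 65, 75, 15]
Insert 15: [5, 15, 41, 48, 57, 64, 65, 75]

Sorted: [5, 15, 41, 48, 57, 64, 65, 75]


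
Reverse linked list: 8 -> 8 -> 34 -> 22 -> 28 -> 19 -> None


Step 1: curr=8, set curr.next=prev(None) | reversed so far: 8
Step 2: curr=8, set curr.next=prev(8) | reversed so far: 8 -> 8
Step 3: curr=34, set curr.next=prev(8) | reversed so far: 34 -> 8 -> 8
Step 4: curr=22, set curr.next=prev(34) | reversed so far: 22 -> 34 -> 8 -> 8
Step 5: curr=28, set curr.next=prev(22) | reversed so far: 28 -> 22 -> 34 -> 8 -> 8
Step 6: curr=19, set curr.next=prev(28) | reversed so far: 19 -> 28 -> 22 -> 34 -> 8 -> 8

19 -> 28 -> 22 -> 34 -> 8 -> 8 -> None


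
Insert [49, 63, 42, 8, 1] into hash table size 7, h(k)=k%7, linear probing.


Insert 49: h=0 -> slot 0
Insert 63: h=0, 1 probes -> slot 1
Insert 42: h=0, 2 probes -> slot 2
Insert 8: h=1, 2 probes -> slot 3
Insert 1: h=1, 3 probes -> slot 4

Table: [49, 63, 42, 8, 1, None, None]


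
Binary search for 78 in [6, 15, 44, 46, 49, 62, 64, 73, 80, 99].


Step 1: lo=0, hi=9, mid=4, val=49
Step 2: lo=5, hi=9, mid=7, val=73
Step 3: lo=8, hi=9, mid=8, val=80

Not found


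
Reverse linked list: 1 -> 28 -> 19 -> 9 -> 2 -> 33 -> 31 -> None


Step 1: curr=1, set curr.next=prev(None) | reversed so far: 1
Step 2: curr=28, set curr.next=prev(1) | reversed so far: 28 -> 1
Step 3: curr=19, set curr.next=prev(28) | reversed so far: 19 -> 28 -> 1
Step 4: curr=9, set curr.next=prev(19) | reversed so far: 9 -> 19 -> 28 -> 1
Step 5: curr=2, set curr.next=prev(9) | reversed so far: 2 -> 9 -> 19 -> 28 -> 1
Step 6: curr=33, set curr.next=prev(2) | reversed so far: 33 -> 2 -> 9 -> 19 -> 28 -> 1
Step 7: curr=31, set curr.next=prev(33) | reversed so far: 31 -> 33 -> 2 -> 9 -> 19 -> 28 -> 1

31 -> 33 -> 2 -> 9 -> 19 -> 28 -> 1 -> None


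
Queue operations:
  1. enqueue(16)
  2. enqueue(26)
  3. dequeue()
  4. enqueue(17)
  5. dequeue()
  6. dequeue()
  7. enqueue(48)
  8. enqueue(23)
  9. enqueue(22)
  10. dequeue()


enqueue(16) -> [16]
enqueue(26) -> [16, 26]
dequeue()->16, [26]
enqueue(17) -> [26, 17]
dequeue()->26, [17]
dequeue()->17, []
enqueue(48) -> [48]
enqueue(23) -> [48, 23]
enqueue(22) -> [48, 23, 22]
dequeue()->48, [23, 22]

Final queue: [23, 22]


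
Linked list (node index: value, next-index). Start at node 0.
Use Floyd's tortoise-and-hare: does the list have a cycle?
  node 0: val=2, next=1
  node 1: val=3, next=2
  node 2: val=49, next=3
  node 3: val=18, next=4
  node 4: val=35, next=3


Floyd's tortoise (slow, +1) and hare (fast, +2):
  init: slow=0, fast=0
  step 1: slow=1, fast=2
  step 2: slow=2, fast=4
  step 3: slow=3, fast=4
  step 4: slow=4, fast=4
  slow == fast at node 4: cycle detected

Cycle: yes


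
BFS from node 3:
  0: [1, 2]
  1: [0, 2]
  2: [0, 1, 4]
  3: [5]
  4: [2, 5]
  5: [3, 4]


Visit 3, enqueue [5]
Visit 5, enqueue [4]
Visit 4, enqueue [2]
Visit 2, enqueue [0, 1]
Visit 0, enqueue []
Visit 1, enqueue []

BFS order: [3, 5, 4, 2, 0, 1]


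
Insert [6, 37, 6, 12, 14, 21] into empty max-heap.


Insert 6: [6]
Insert 37: [37, 6]
Insert 6: [37, 6, 6]
Insert 12: [37, 12, 6, 6]
Insert 14: [37, 14, 6, 6, 12]
Insert 21: [37, 14, 21, 6, 12, 6]

Final heap: [37, 14, 21, 6, 12, 6]


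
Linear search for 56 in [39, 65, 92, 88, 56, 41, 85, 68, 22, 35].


i=0: 39!=56
i=1: 65!=56
i=2: 92!=56
i=3: 88!=56
i=4: 56==56 found!

Found at 4, 5 comps


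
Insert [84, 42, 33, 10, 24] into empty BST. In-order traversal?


Insert 84: root
Insert 42: L from 84
Insert 33: L from 84 -> L from 42
Insert 10: L from 84 -> L from 42 -> L from 33
Insert 24: L from 84 -> L from 42 -> L from 33 -> R from 10

In-order: [10, 24, 33, 42, 84]


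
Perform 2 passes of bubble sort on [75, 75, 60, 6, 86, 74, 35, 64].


Initial: [75, 75, 60, 6, 86, 74, 35, 64]
Pass 1: [75, 60, 6, 75, 74, 35, 64, 86] (5 swaps)
Pass 2: [60, 6, 75, 74, 35, 64, 75, 86] (5 swaps)

After 2 passes: [60, 6, 75, 74, 35, 64, 75, 86]


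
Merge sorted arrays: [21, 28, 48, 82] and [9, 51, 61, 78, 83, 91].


Take 9 from B
Take 21 from A
Take 28 from A
Take 48 from A
Take 51 from B
Take 61 from B
Take 78 from B
Take 82 from A

Merged: [9, 21, 28, 48, 51, 61, 78, 82, 83, 91]


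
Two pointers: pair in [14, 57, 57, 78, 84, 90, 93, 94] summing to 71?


lo=0(14)+hi=7(94)=108
lo=0(14)+hi=6(93)=107
lo=0(14)+hi=5(90)=104
lo=0(14)+hi=4(84)=98
lo=0(14)+hi=3(78)=92
lo=0(14)+hi=2(57)=71

Yes: 14+57=71


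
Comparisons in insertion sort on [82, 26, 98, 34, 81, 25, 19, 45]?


Algorithm: insertion sort
Input: [82, 26, 98, 34, 81, 25, 19, 45]
Sorted: [19, 25, 26, 34, 45, 81, 82, 98]

23


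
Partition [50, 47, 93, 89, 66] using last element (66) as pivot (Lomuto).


Pivot: 66
  50 <= 66: advance i (no swap)
  47 <= 66: advance i (no swap)
Place pivot at 2: [50, 47, 66, 89, 93]

Partitioned: [50, 47, 66, 89, 93]


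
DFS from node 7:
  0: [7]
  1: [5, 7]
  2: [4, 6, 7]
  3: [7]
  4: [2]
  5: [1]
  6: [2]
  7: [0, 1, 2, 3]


Visit 7, push [3, 2, 1, 0]
Visit 0, push []
Visit 1, push [5]
Visit 5, push []
Visit 2, push [6, 4]
Visit 4, push []
Visit 6, push []
Visit 3, push []

DFS order: [7, 0, 1, 5, 2, 4, 6, 3]


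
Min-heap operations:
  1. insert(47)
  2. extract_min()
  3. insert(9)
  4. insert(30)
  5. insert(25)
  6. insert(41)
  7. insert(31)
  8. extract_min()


insert(47) -> [47]
extract_min()->47, []
insert(9) -> [9]
insert(30) -> [9, 30]
insert(25) -> [9, 30, 25]
insert(41) -> [9, 30, 25, 41]
insert(31) -> [9, 30, 25, 41, 31]
extract_min()->9, [25, 30, 31, 41]

Final heap: [25, 30, 31, 41]


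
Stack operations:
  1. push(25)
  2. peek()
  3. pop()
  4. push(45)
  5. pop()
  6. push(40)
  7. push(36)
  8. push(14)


push(25) -> [25]
peek()->25
pop()->25, []
push(45) -> [45]
pop()->45, []
push(40) -> [40]
push(36) -> [40, 36]
push(14) -> [40, 36, 14]

Final stack: [40, 36, 14]


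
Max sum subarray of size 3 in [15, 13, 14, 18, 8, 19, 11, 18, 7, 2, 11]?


[0:3]: 42
[1:4]: 45
[2:5]: 40
[3:6]: 45
[4:7]: 38
[5:8]: 48
[6:9]: 36
[7:10]: 27
[8:11]: 20

Max: 48 at [5:8]


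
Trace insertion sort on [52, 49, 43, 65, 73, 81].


Initial: [52, 49, 43, 65, 73, 81]
Insert 49: [49, 52, 43, 65, 73, 81]
Insert 43: [43, 49, 52, 65, 73, 81]
Insert 65: [43, 49, 52, 65, 73, 81]
Insert 73: [43, 49, 52, 65, 73, 81]
Insert 81: [43, 49, 52, 65, 73, 81]

Sorted: [43, 49, 52, 65, 73, 81]


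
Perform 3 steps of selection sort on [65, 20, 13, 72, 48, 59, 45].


Initial: [65, 20, 13, 72, 48, 59, 45]
Step 1: min=13 at 2
  Swap: [13, 20, 65, 72, 48, 59, 45]
Step 2: min=20 at 1
  Swap: [13, 20, 65, 72, 48, 59, 45]
Step 3: min=45 at 6
  Swap: [13, 20, 45, 72, 48, 59, 65]

After 3 steps: [13, 20, 45, 72, 48, 59, 65]


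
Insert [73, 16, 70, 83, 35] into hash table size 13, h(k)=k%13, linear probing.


Insert 73: h=8 -> slot 8
Insert 16: h=3 -> slot 3
Insert 70: h=5 -> slot 5
Insert 83: h=5, 1 probes -> slot 6
Insert 35: h=9 -> slot 9

Table: [None, None, None, 16, None, 70, 83, None, 73, 35, None, None, None]


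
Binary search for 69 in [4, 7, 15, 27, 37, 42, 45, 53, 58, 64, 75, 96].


Step 1: lo=0, hi=11, mid=5, val=42
Step 2: lo=6, hi=11, mid=8, val=58
Step 3: lo=9, hi=11, mid=10, val=75
Step 4: lo=9, hi=9, mid=9, val=64

Not found


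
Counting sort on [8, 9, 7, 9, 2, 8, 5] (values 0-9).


Input: [8, 9, 7, 9, 2, 8, 5]
Counts: [0, 0, 1, 0, 0, 1, 0, 1, 2, 2]

Sorted: [2, 5, 7, 8, 8, 9, 9]


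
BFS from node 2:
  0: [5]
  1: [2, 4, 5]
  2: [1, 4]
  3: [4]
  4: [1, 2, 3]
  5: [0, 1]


Visit 2, enqueue [1, 4]
Visit 1, enqueue [5]
Visit 4, enqueue [3]
Visit 5, enqueue [0]
Visit 3, enqueue []
Visit 0, enqueue []

BFS order: [2, 1, 4, 5, 3, 0]


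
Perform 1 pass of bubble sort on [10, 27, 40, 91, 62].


Initial: [10, 27, 40, 91, 62]
Pass 1: [10, 27, 40, 62, 91] (1 swaps)

After 1 pass: [10, 27, 40, 62, 91]


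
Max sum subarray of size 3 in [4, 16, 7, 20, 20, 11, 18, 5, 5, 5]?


[0:3]: 27
[1:4]: 43
[2:5]: 47
[3:6]: 51
[4:7]: 49
[5:8]: 34
[6:9]: 28
[7:10]: 15

Max: 51 at [3:6]


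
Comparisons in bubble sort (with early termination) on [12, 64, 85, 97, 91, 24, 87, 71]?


Algorithm: bubble sort (with early termination)
Input: [12, 64, 85, 97, 91, 24, 87, 71]
Sorted: [12, 24, 64, 71, 85, 87, 91, 97]

25


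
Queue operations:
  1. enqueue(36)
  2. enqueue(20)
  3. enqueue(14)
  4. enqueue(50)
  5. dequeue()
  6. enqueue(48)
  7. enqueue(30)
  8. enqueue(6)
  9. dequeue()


enqueue(36) -> [36]
enqueue(20) -> [36, 20]
enqueue(14) -> [36, 20, 14]
enqueue(50) -> [36, 20, 14, 50]
dequeue()->36, [20, 14, 50]
enqueue(48) -> [20, 14, 50, 48]
enqueue(30) -> [20, 14, 50, 48, 30]
enqueue(6) -> [20, 14, 50, 48, 30, 6]
dequeue()->20, [14, 50, 48, 30, 6]

Final queue: [14, 50, 48, 30, 6]


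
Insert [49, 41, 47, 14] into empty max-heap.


Insert 49: [49]
Insert 41: [49, 41]
Insert 47: [49, 41, 47]
Insert 14: [49, 41, 47, 14]

Final heap: [49, 41, 47, 14]


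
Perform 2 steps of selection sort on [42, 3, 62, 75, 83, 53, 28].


Initial: [42, 3, 62, 75, 83, 53, 28]
Step 1: min=3 at 1
  Swap: [3, 42, 62, 75, 83, 53, 28]
Step 2: min=28 at 6
  Swap: [3, 28, 62, 75, 83, 53, 42]

After 2 steps: [3, 28, 62, 75, 83, 53, 42]


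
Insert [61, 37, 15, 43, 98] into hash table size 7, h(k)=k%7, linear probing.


Insert 61: h=5 -> slot 5
Insert 37: h=2 -> slot 2
Insert 15: h=1 -> slot 1
Insert 43: h=1, 2 probes -> slot 3
Insert 98: h=0 -> slot 0

Table: [98, 15, 37, 43, None, 61, None]


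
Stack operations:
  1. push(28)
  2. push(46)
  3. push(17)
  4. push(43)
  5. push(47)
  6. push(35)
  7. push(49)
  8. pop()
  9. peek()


push(28) -> [28]
push(46) -> [28, 46]
push(17) -> [28, 46, 17]
push(43) -> [28, 46, 17, 43]
push(47) -> [28, 46, 17, 43, 47]
push(35) -> [28, 46, 17, 43, 47, 35]
push(49) -> [28, 46, 17, 43, 47, 35, 49]
pop()->49, [28, 46, 17, 43, 47, 35]
peek()->35

Final stack: [28, 46, 17, 43, 47, 35]


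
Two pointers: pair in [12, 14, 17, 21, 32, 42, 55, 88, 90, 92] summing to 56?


lo=0(12)+hi=9(92)=104
lo=0(12)+hi=8(90)=102
lo=0(12)+hi=7(88)=100
lo=0(12)+hi=6(55)=67
lo=0(12)+hi=5(42)=54
lo=1(14)+hi=5(42)=56

Yes: 14+42=56


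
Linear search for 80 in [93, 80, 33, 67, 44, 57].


i=0: 93!=80
i=1: 80==80 found!

Found at 1, 2 comps


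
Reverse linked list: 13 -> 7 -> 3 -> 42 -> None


Step 1: curr=13, set curr.next=prev(None) | reversed so far: 13
Step 2: curr=7, set curr.next=prev(13) | reversed so far: 7 -> 13
Step 3: curr=3, set curr.next=prev(7) | reversed so far: 3 -> 7 -> 13
Step 4: curr=42, set curr.next=prev(3) | reversed so far: 42 -> 3 -> 7 -> 13

42 -> 3 -> 7 -> 13 -> None


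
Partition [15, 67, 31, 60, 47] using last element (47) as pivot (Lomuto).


Pivot: 47
  15 <= 47: advance i (no swap)
  31 <= 47: swap -> [15, 31, 67, 60, 47]
Place pivot at 2: [15, 31, 47, 60, 67]

Partitioned: [15, 31, 47, 60, 67]


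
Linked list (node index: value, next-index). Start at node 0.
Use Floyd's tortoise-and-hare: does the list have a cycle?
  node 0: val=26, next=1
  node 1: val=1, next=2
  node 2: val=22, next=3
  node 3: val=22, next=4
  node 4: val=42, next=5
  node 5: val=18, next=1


Floyd's tortoise (slow, +1) and hare (fast, +2):
  init: slow=0, fast=0
  step 1: slow=1, fast=2
  step 2: slow=2, fast=4
  step 3: slow=3, fast=1
  step 4: slow=4, fast=3
  step 5: slow=5, fast=5
  slow == fast at node 5: cycle detected

Cycle: yes


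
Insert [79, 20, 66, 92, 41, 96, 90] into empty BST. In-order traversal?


Insert 79: root
Insert 20: L from 79
Insert 66: L from 79 -> R from 20
Insert 92: R from 79
Insert 41: L from 79 -> R from 20 -> L from 66
Insert 96: R from 79 -> R from 92
Insert 90: R from 79 -> L from 92

In-order: [20, 41, 66, 79, 90, 92, 96]


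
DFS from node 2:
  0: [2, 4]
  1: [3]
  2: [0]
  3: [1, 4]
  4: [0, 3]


Visit 2, push [0]
Visit 0, push [4]
Visit 4, push [3]
Visit 3, push [1]
Visit 1, push []

DFS order: [2, 0, 4, 3, 1]


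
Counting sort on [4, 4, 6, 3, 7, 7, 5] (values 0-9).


Input: [4, 4, 6, 3, 7, 7, 5]
Counts: [0, 0, 0, 1, 2, 1, 1, 2, 0, 0]

Sorted: [3, 4, 4, 5, 6, 7, 7]


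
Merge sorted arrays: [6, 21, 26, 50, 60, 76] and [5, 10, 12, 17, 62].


Take 5 from B
Take 6 from A
Take 10 from B
Take 12 from B
Take 17 from B
Take 21 from A
Take 26 from A
Take 50 from A
Take 60 from A
Take 62 from B

Merged: [5, 6, 10, 12, 17, 21, 26, 50, 60, 62, 76]


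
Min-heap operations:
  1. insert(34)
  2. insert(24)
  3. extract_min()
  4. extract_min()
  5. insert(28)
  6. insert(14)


insert(34) -> [34]
insert(24) -> [24, 34]
extract_min()->24, [34]
extract_min()->34, []
insert(28) -> [28]
insert(14) -> [14, 28]

Final heap: [14, 28]


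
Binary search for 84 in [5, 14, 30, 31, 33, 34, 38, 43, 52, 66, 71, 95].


Step 1: lo=0, hi=11, mid=5, val=34
Step 2: lo=6, hi=11, mid=8, val=52
Step 3: lo=9, hi=11, mid=10, val=71
Step 4: lo=11, hi=11, mid=11, val=95

Not found


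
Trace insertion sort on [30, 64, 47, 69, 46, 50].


Initial: [30, 64, 47, 69, 46, 50]
Insert 64: [30, 64, 47, 69, 46, 50]
Insert 47: [30, 47, 64, 69, 46, 50]
Insert 69: [30, 47, 64, 69, 46, 50]
Insert 46: [30, 46, 47, 64, 69, 50]
Insert 50: [30, 46, 47, 50, 64, 69]

Sorted: [30, 46, 47, 50, 64, 69]


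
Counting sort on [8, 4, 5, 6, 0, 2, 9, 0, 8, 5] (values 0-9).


Input: [8, 4, 5, 6, 0, 2, 9, 0, 8, 5]
Counts: [2, 0, 1, 0, 1, 2, 1, 0, 2, 1]

Sorted: [0, 0, 2, 4, 5, 5, 6, 8, 8, 9]


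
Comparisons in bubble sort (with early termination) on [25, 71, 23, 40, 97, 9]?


Algorithm: bubble sort (with early termination)
Input: [25, 71, 23, 40, 97, 9]
Sorted: [9, 23, 25, 40, 71, 97]

15


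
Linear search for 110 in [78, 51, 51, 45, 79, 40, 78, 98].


i=0: 78!=110
i=1: 51!=110
i=2: 51!=110
i=3: 45!=110
i=4: 79!=110
i=5: 40!=110
i=6: 78!=110
i=7: 98!=110

Not found, 8 comps


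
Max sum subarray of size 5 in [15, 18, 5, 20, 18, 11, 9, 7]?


[0:5]: 76
[1:6]: 72
[2:7]: 63
[3:8]: 65

Max: 76 at [0:5]


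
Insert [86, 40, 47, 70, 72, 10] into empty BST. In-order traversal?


Insert 86: root
Insert 40: L from 86
Insert 47: L from 86 -> R from 40
Insert 70: L from 86 -> R from 40 -> R from 47
Insert 72: L from 86 -> R from 40 -> R from 47 -> R from 70
Insert 10: L from 86 -> L from 40

In-order: [10, 40, 47, 70, 72, 86]


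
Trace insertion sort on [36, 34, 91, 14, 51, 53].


Initial: [36, 34, 91, 14, 51, 53]
Insert 34: [34, 36, 91, 14, 51, 53]
Insert 91: [34, 36, 91, 14, 51, 53]
Insert 14: [14, 34, 36, 91, 51, 53]
Insert 51: [14, 34, 36, 51, 91, 53]
Insert 53: [14, 34, 36, 51, 53, 91]

Sorted: [14, 34, 36, 51, 53, 91]


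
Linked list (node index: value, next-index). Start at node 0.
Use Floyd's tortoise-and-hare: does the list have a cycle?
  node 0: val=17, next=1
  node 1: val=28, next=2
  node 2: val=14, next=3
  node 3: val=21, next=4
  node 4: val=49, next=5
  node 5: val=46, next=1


Floyd's tortoise (slow, +1) and hare (fast, +2):
  init: slow=0, fast=0
  step 1: slow=1, fast=2
  step 2: slow=2, fast=4
  step 3: slow=3, fast=1
  step 4: slow=4, fast=3
  step 5: slow=5, fast=5
  slow == fast at node 5: cycle detected

Cycle: yes


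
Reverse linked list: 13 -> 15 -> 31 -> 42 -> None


Step 1: curr=13, set curr.next=prev(None) | reversed so far: 13
Step 2: curr=15, set curr.next=prev(13) | reversed so far: 15 -> 13
Step 3: curr=31, set curr.next=prev(15) | reversed so far: 31 -> 15 -> 13
Step 4: curr=42, set curr.next=prev(31) | reversed so far: 42 -> 31 -> 15 -> 13

42 -> 31 -> 15 -> 13 -> None


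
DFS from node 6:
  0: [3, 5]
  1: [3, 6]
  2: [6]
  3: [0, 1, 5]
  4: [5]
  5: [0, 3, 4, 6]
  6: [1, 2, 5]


Visit 6, push [5, 2, 1]
Visit 1, push [3]
Visit 3, push [5, 0]
Visit 0, push [5]
Visit 5, push [4]
Visit 4, push []
Visit 2, push []

DFS order: [6, 1, 3, 0, 5, 4, 2]


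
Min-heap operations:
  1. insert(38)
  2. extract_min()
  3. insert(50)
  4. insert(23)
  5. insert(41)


insert(38) -> [38]
extract_min()->38, []
insert(50) -> [50]
insert(23) -> [23, 50]
insert(41) -> [23, 50, 41]

Final heap: [23, 50, 41]


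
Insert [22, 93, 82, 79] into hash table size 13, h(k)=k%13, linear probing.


Insert 22: h=9 -> slot 9
Insert 93: h=2 -> slot 2
Insert 82: h=4 -> slot 4
Insert 79: h=1 -> slot 1

Table: [None, 79, 93, None, 82, None, None, None, None, 22, None, None, None]


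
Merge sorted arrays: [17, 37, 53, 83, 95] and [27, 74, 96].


Take 17 from A
Take 27 from B
Take 37 from A
Take 53 from A
Take 74 from B
Take 83 from A
Take 95 from A

Merged: [17, 27, 37, 53, 74, 83, 95, 96]


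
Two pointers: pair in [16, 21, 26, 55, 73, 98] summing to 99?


lo=0(16)+hi=5(98)=114
lo=0(16)+hi=4(73)=89
lo=1(21)+hi=4(73)=94
lo=2(26)+hi=4(73)=99

Yes: 26+73=99


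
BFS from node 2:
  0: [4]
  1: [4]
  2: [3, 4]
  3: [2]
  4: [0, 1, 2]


Visit 2, enqueue [3, 4]
Visit 3, enqueue []
Visit 4, enqueue [0, 1]
Visit 0, enqueue []
Visit 1, enqueue []

BFS order: [2, 3, 4, 0, 1]


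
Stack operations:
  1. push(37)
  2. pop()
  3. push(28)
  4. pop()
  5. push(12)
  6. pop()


push(37) -> [37]
pop()->37, []
push(28) -> [28]
pop()->28, []
push(12) -> [12]
pop()->12, []

Final stack: []


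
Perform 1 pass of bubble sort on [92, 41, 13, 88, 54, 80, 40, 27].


Initial: [92, 41, 13, 88, 54, 80, 40, 27]
Pass 1: [41, 13, 88, 54, 80, 40, 27, 92] (7 swaps)

After 1 pass: [41, 13, 88, 54, 80, 40, 27, 92]


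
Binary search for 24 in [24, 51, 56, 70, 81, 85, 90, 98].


Step 1: lo=0, hi=7, mid=3, val=70
Step 2: lo=0, hi=2, mid=1, val=51
Step 3: lo=0, hi=0, mid=0, val=24

Found at index 0


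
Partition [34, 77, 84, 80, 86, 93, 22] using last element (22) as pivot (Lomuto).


Pivot: 22
Place pivot at 0: [22, 77, 84, 80, 86, 93, 34]

Partitioned: [22, 77, 84, 80, 86, 93, 34]


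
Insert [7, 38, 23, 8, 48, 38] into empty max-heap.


Insert 7: [7]
Insert 38: [38, 7]
Insert 23: [38, 7, 23]
Insert 8: [38, 8, 23, 7]
Insert 48: [48, 38, 23, 7, 8]
Insert 38: [48, 38, 38, 7, 8, 23]

Final heap: [48, 38, 38, 7, 8, 23]


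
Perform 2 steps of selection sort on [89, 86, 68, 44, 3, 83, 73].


Initial: [89, 86, 68, 44, 3, 83, 73]
Step 1: min=3 at 4
  Swap: [3, 86, 68, 44, 89, 83, 73]
Step 2: min=44 at 3
  Swap: [3, 44, 68, 86, 89, 83, 73]

After 2 steps: [3, 44, 68, 86, 89, 83, 73]
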